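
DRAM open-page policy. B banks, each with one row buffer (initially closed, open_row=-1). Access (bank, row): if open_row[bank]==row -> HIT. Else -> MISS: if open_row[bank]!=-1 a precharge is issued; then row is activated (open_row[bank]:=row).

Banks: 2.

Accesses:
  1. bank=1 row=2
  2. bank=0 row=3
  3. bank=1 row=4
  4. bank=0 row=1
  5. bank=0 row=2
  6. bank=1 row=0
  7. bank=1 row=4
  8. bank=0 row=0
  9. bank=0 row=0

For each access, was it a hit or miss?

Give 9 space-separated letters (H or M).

Answer: M M M M M M M M H

Derivation:
Acc 1: bank1 row2 -> MISS (open row2); precharges=0
Acc 2: bank0 row3 -> MISS (open row3); precharges=0
Acc 3: bank1 row4 -> MISS (open row4); precharges=1
Acc 4: bank0 row1 -> MISS (open row1); precharges=2
Acc 5: bank0 row2 -> MISS (open row2); precharges=3
Acc 6: bank1 row0 -> MISS (open row0); precharges=4
Acc 7: bank1 row4 -> MISS (open row4); precharges=5
Acc 8: bank0 row0 -> MISS (open row0); precharges=6
Acc 9: bank0 row0 -> HIT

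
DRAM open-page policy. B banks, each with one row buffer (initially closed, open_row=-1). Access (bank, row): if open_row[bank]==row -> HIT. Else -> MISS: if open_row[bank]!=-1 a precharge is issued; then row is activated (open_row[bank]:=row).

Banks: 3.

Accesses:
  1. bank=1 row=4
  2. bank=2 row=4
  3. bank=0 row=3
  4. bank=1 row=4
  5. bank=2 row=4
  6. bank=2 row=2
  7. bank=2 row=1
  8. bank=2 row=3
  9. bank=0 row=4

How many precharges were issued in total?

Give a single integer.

Answer: 4

Derivation:
Acc 1: bank1 row4 -> MISS (open row4); precharges=0
Acc 2: bank2 row4 -> MISS (open row4); precharges=0
Acc 3: bank0 row3 -> MISS (open row3); precharges=0
Acc 4: bank1 row4 -> HIT
Acc 5: bank2 row4 -> HIT
Acc 6: bank2 row2 -> MISS (open row2); precharges=1
Acc 7: bank2 row1 -> MISS (open row1); precharges=2
Acc 8: bank2 row3 -> MISS (open row3); precharges=3
Acc 9: bank0 row4 -> MISS (open row4); precharges=4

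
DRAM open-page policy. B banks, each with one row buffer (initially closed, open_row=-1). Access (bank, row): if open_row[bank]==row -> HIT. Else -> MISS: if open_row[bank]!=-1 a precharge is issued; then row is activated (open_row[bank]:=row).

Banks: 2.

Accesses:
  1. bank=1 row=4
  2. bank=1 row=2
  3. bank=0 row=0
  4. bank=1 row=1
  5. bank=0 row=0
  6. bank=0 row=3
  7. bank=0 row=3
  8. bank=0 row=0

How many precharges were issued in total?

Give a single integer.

Answer: 4

Derivation:
Acc 1: bank1 row4 -> MISS (open row4); precharges=0
Acc 2: bank1 row2 -> MISS (open row2); precharges=1
Acc 3: bank0 row0 -> MISS (open row0); precharges=1
Acc 4: bank1 row1 -> MISS (open row1); precharges=2
Acc 5: bank0 row0 -> HIT
Acc 6: bank0 row3 -> MISS (open row3); precharges=3
Acc 7: bank0 row3 -> HIT
Acc 8: bank0 row0 -> MISS (open row0); precharges=4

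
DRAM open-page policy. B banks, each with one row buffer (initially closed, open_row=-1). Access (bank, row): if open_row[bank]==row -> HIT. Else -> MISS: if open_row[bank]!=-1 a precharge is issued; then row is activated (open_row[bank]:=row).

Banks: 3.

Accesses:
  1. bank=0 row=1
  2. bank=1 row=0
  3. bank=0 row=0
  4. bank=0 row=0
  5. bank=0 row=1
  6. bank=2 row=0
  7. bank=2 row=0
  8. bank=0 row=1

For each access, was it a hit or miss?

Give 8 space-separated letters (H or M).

Answer: M M M H M M H H

Derivation:
Acc 1: bank0 row1 -> MISS (open row1); precharges=0
Acc 2: bank1 row0 -> MISS (open row0); precharges=0
Acc 3: bank0 row0 -> MISS (open row0); precharges=1
Acc 4: bank0 row0 -> HIT
Acc 5: bank0 row1 -> MISS (open row1); precharges=2
Acc 6: bank2 row0 -> MISS (open row0); precharges=2
Acc 7: bank2 row0 -> HIT
Acc 8: bank0 row1 -> HIT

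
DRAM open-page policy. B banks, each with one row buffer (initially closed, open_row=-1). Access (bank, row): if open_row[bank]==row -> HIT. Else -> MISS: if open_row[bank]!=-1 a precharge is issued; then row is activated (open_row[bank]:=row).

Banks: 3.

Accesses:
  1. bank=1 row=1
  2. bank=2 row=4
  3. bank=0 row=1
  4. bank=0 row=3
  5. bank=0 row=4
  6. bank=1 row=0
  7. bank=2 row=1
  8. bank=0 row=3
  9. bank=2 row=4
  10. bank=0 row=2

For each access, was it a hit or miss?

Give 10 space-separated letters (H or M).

Acc 1: bank1 row1 -> MISS (open row1); precharges=0
Acc 2: bank2 row4 -> MISS (open row4); precharges=0
Acc 3: bank0 row1 -> MISS (open row1); precharges=0
Acc 4: bank0 row3 -> MISS (open row3); precharges=1
Acc 5: bank0 row4 -> MISS (open row4); precharges=2
Acc 6: bank1 row0 -> MISS (open row0); precharges=3
Acc 7: bank2 row1 -> MISS (open row1); precharges=4
Acc 8: bank0 row3 -> MISS (open row3); precharges=5
Acc 9: bank2 row4 -> MISS (open row4); precharges=6
Acc 10: bank0 row2 -> MISS (open row2); precharges=7

Answer: M M M M M M M M M M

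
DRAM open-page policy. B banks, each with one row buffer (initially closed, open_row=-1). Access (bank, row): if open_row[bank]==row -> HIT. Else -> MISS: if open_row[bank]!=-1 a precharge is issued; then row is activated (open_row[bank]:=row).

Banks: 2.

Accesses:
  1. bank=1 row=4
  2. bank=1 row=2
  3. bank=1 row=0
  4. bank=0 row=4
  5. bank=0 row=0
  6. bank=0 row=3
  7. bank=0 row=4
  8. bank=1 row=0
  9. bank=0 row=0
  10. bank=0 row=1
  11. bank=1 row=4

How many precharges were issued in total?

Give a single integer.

Answer: 8

Derivation:
Acc 1: bank1 row4 -> MISS (open row4); precharges=0
Acc 2: bank1 row2 -> MISS (open row2); precharges=1
Acc 3: bank1 row0 -> MISS (open row0); precharges=2
Acc 4: bank0 row4 -> MISS (open row4); precharges=2
Acc 5: bank0 row0 -> MISS (open row0); precharges=3
Acc 6: bank0 row3 -> MISS (open row3); precharges=4
Acc 7: bank0 row4 -> MISS (open row4); precharges=5
Acc 8: bank1 row0 -> HIT
Acc 9: bank0 row0 -> MISS (open row0); precharges=6
Acc 10: bank0 row1 -> MISS (open row1); precharges=7
Acc 11: bank1 row4 -> MISS (open row4); precharges=8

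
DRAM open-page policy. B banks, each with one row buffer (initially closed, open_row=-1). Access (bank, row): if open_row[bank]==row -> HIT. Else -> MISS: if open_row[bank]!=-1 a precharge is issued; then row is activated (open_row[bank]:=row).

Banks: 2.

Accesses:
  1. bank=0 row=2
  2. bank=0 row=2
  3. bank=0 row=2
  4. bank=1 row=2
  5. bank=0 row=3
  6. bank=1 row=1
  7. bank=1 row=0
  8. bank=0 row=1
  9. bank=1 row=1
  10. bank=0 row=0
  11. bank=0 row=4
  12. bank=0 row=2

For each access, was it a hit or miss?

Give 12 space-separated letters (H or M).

Answer: M H H M M M M M M M M M

Derivation:
Acc 1: bank0 row2 -> MISS (open row2); precharges=0
Acc 2: bank0 row2 -> HIT
Acc 3: bank0 row2 -> HIT
Acc 4: bank1 row2 -> MISS (open row2); precharges=0
Acc 5: bank0 row3 -> MISS (open row3); precharges=1
Acc 6: bank1 row1 -> MISS (open row1); precharges=2
Acc 7: bank1 row0 -> MISS (open row0); precharges=3
Acc 8: bank0 row1 -> MISS (open row1); precharges=4
Acc 9: bank1 row1 -> MISS (open row1); precharges=5
Acc 10: bank0 row0 -> MISS (open row0); precharges=6
Acc 11: bank0 row4 -> MISS (open row4); precharges=7
Acc 12: bank0 row2 -> MISS (open row2); precharges=8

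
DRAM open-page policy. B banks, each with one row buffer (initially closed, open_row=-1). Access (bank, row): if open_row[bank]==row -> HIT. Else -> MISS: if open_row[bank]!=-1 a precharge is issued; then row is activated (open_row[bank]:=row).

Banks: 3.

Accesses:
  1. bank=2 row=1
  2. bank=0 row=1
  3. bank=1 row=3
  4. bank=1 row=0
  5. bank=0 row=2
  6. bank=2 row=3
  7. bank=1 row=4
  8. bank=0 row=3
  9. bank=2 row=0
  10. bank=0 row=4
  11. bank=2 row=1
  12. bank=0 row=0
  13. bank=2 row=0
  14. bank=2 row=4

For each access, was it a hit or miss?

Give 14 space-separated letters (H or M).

Acc 1: bank2 row1 -> MISS (open row1); precharges=0
Acc 2: bank0 row1 -> MISS (open row1); precharges=0
Acc 3: bank1 row3 -> MISS (open row3); precharges=0
Acc 4: bank1 row0 -> MISS (open row0); precharges=1
Acc 5: bank0 row2 -> MISS (open row2); precharges=2
Acc 6: bank2 row3 -> MISS (open row3); precharges=3
Acc 7: bank1 row4 -> MISS (open row4); precharges=4
Acc 8: bank0 row3 -> MISS (open row3); precharges=5
Acc 9: bank2 row0 -> MISS (open row0); precharges=6
Acc 10: bank0 row4 -> MISS (open row4); precharges=7
Acc 11: bank2 row1 -> MISS (open row1); precharges=8
Acc 12: bank0 row0 -> MISS (open row0); precharges=9
Acc 13: bank2 row0 -> MISS (open row0); precharges=10
Acc 14: bank2 row4 -> MISS (open row4); precharges=11

Answer: M M M M M M M M M M M M M M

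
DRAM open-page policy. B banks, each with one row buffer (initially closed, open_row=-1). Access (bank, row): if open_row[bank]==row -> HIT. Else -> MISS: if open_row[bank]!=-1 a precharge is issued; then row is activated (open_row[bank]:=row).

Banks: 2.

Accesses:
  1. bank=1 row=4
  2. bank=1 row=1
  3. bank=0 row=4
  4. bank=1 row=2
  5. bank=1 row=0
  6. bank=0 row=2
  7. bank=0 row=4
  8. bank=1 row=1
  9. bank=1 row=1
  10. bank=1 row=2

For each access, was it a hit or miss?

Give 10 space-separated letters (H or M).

Acc 1: bank1 row4 -> MISS (open row4); precharges=0
Acc 2: bank1 row1 -> MISS (open row1); precharges=1
Acc 3: bank0 row4 -> MISS (open row4); precharges=1
Acc 4: bank1 row2 -> MISS (open row2); precharges=2
Acc 5: bank1 row0 -> MISS (open row0); precharges=3
Acc 6: bank0 row2 -> MISS (open row2); precharges=4
Acc 7: bank0 row4 -> MISS (open row4); precharges=5
Acc 8: bank1 row1 -> MISS (open row1); precharges=6
Acc 9: bank1 row1 -> HIT
Acc 10: bank1 row2 -> MISS (open row2); precharges=7

Answer: M M M M M M M M H M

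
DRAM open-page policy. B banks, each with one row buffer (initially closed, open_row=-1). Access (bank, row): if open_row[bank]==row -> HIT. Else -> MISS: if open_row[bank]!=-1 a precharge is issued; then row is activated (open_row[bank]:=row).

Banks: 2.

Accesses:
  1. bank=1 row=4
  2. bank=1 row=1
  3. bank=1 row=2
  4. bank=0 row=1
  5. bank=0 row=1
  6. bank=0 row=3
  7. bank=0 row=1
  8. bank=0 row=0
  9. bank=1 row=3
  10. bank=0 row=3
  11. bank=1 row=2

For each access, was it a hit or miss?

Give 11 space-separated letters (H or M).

Answer: M M M M H M M M M M M

Derivation:
Acc 1: bank1 row4 -> MISS (open row4); precharges=0
Acc 2: bank1 row1 -> MISS (open row1); precharges=1
Acc 3: bank1 row2 -> MISS (open row2); precharges=2
Acc 4: bank0 row1 -> MISS (open row1); precharges=2
Acc 5: bank0 row1 -> HIT
Acc 6: bank0 row3 -> MISS (open row3); precharges=3
Acc 7: bank0 row1 -> MISS (open row1); precharges=4
Acc 8: bank0 row0 -> MISS (open row0); precharges=5
Acc 9: bank1 row3 -> MISS (open row3); precharges=6
Acc 10: bank0 row3 -> MISS (open row3); precharges=7
Acc 11: bank1 row2 -> MISS (open row2); precharges=8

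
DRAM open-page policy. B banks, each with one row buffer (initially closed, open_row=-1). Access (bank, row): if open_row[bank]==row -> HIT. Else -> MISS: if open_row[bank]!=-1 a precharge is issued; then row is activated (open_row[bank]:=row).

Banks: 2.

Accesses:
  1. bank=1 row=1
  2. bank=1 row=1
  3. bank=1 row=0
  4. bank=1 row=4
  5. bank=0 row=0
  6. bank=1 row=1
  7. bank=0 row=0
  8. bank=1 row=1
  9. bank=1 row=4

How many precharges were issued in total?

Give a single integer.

Acc 1: bank1 row1 -> MISS (open row1); precharges=0
Acc 2: bank1 row1 -> HIT
Acc 3: bank1 row0 -> MISS (open row0); precharges=1
Acc 4: bank1 row4 -> MISS (open row4); precharges=2
Acc 5: bank0 row0 -> MISS (open row0); precharges=2
Acc 6: bank1 row1 -> MISS (open row1); precharges=3
Acc 7: bank0 row0 -> HIT
Acc 8: bank1 row1 -> HIT
Acc 9: bank1 row4 -> MISS (open row4); precharges=4

Answer: 4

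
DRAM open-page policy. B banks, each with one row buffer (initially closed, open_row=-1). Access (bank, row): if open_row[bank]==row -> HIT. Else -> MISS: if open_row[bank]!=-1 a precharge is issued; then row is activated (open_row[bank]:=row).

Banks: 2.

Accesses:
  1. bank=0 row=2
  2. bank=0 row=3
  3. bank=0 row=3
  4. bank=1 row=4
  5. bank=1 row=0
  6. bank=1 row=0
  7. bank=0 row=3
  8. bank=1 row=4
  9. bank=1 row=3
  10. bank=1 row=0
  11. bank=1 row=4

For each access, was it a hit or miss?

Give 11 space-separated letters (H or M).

Answer: M M H M M H H M M M M

Derivation:
Acc 1: bank0 row2 -> MISS (open row2); precharges=0
Acc 2: bank0 row3 -> MISS (open row3); precharges=1
Acc 3: bank0 row3 -> HIT
Acc 4: bank1 row4 -> MISS (open row4); precharges=1
Acc 5: bank1 row0 -> MISS (open row0); precharges=2
Acc 6: bank1 row0 -> HIT
Acc 7: bank0 row3 -> HIT
Acc 8: bank1 row4 -> MISS (open row4); precharges=3
Acc 9: bank1 row3 -> MISS (open row3); precharges=4
Acc 10: bank1 row0 -> MISS (open row0); precharges=5
Acc 11: bank1 row4 -> MISS (open row4); precharges=6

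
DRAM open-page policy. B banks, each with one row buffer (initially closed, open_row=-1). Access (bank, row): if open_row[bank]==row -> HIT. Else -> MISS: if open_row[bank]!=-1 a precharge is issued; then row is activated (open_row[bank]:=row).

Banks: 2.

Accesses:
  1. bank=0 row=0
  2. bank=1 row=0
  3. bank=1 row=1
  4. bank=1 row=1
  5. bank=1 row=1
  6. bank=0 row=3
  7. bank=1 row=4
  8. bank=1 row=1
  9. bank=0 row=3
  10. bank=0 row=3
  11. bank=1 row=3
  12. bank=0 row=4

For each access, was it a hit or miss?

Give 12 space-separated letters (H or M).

Acc 1: bank0 row0 -> MISS (open row0); precharges=0
Acc 2: bank1 row0 -> MISS (open row0); precharges=0
Acc 3: bank1 row1 -> MISS (open row1); precharges=1
Acc 4: bank1 row1 -> HIT
Acc 5: bank1 row1 -> HIT
Acc 6: bank0 row3 -> MISS (open row3); precharges=2
Acc 7: bank1 row4 -> MISS (open row4); precharges=3
Acc 8: bank1 row1 -> MISS (open row1); precharges=4
Acc 9: bank0 row3 -> HIT
Acc 10: bank0 row3 -> HIT
Acc 11: bank1 row3 -> MISS (open row3); precharges=5
Acc 12: bank0 row4 -> MISS (open row4); precharges=6

Answer: M M M H H M M M H H M M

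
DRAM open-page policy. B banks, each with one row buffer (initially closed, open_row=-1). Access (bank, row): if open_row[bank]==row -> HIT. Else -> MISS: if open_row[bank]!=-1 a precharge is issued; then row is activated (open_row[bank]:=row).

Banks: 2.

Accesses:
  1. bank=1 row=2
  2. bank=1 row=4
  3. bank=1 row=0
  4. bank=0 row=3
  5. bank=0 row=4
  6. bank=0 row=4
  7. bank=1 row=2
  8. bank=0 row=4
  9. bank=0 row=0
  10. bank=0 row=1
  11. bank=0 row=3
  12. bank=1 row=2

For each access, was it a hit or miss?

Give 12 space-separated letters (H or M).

Answer: M M M M M H M H M M M H

Derivation:
Acc 1: bank1 row2 -> MISS (open row2); precharges=0
Acc 2: bank1 row4 -> MISS (open row4); precharges=1
Acc 3: bank1 row0 -> MISS (open row0); precharges=2
Acc 4: bank0 row3 -> MISS (open row3); precharges=2
Acc 5: bank0 row4 -> MISS (open row4); precharges=3
Acc 6: bank0 row4 -> HIT
Acc 7: bank1 row2 -> MISS (open row2); precharges=4
Acc 8: bank0 row4 -> HIT
Acc 9: bank0 row0 -> MISS (open row0); precharges=5
Acc 10: bank0 row1 -> MISS (open row1); precharges=6
Acc 11: bank0 row3 -> MISS (open row3); precharges=7
Acc 12: bank1 row2 -> HIT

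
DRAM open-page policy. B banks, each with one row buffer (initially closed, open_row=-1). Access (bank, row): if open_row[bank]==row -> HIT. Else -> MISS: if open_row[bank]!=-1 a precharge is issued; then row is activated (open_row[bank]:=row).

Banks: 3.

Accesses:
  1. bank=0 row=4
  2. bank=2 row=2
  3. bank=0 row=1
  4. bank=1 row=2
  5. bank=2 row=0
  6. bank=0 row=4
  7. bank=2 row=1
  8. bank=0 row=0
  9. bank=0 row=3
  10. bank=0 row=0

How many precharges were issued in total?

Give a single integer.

Acc 1: bank0 row4 -> MISS (open row4); precharges=0
Acc 2: bank2 row2 -> MISS (open row2); precharges=0
Acc 3: bank0 row1 -> MISS (open row1); precharges=1
Acc 4: bank1 row2 -> MISS (open row2); precharges=1
Acc 5: bank2 row0 -> MISS (open row0); precharges=2
Acc 6: bank0 row4 -> MISS (open row4); precharges=3
Acc 7: bank2 row1 -> MISS (open row1); precharges=4
Acc 8: bank0 row0 -> MISS (open row0); precharges=5
Acc 9: bank0 row3 -> MISS (open row3); precharges=6
Acc 10: bank0 row0 -> MISS (open row0); precharges=7

Answer: 7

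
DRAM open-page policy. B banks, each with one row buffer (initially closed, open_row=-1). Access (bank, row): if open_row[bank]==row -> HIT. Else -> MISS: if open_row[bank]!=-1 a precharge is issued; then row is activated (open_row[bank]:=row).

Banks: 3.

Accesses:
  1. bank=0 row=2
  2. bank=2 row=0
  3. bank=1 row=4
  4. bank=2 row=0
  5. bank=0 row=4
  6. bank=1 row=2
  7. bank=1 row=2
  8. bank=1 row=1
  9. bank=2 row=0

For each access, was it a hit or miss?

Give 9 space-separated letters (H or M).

Answer: M M M H M M H M H

Derivation:
Acc 1: bank0 row2 -> MISS (open row2); precharges=0
Acc 2: bank2 row0 -> MISS (open row0); precharges=0
Acc 3: bank1 row4 -> MISS (open row4); precharges=0
Acc 4: bank2 row0 -> HIT
Acc 5: bank0 row4 -> MISS (open row4); precharges=1
Acc 6: bank1 row2 -> MISS (open row2); precharges=2
Acc 7: bank1 row2 -> HIT
Acc 8: bank1 row1 -> MISS (open row1); precharges=3
Acc 9: bank2 row0 -> HIT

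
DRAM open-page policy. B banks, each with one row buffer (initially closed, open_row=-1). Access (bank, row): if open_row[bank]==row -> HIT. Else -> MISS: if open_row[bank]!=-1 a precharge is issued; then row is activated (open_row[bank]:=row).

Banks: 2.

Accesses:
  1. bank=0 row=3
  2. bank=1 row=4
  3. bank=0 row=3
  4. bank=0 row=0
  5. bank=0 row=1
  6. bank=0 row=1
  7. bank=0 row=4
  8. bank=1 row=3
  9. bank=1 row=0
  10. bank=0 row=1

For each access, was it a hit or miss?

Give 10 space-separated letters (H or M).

Acc 1: bank0 row3 -> MISS (open row3); precharges=0
Acc 2: bank1 row4 -> MISS (open row4); precharges=0
Acc 3: bank0 row3 -> HIT
Acc 4: bank0 row0 -> MISS (open row0); precharges=1
Acc 5: bank0 row1 -> MISS (open row1); precharges=2
Acc 6: bank0 row1 -> HIT
Acc 7: bank0 row4 -> MISS (open row4); precharges=3
Acc 8: bank1 row3 -> MISS (open row3); precharges=4
Acc 9: bank1 row0 -> MISS (open row0); precharges=5
Acc 10: bank0 row1 -> MISS (open row1); precharges=6

Answer: M M H M M H M M M M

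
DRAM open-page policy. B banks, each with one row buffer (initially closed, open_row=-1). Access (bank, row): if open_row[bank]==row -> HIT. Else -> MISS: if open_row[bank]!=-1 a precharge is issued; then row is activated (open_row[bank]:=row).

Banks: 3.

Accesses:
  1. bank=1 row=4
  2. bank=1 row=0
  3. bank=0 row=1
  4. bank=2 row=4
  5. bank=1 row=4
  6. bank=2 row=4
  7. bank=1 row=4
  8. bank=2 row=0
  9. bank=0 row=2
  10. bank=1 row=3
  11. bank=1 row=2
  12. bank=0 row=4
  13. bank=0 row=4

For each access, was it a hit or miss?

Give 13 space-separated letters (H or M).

Acc 1: bank1 row4 -> MISS (open row4); precharges=0
Acc 2: bank1 row0 -> MISS (open row0); precharges=1
Acc 3: bank0 row1 -> MISS (open row1); precharges=1
Acc 4: bank2 row4 -> MISS (open row4); precharges=1
Acc 5: bank1 row4 -> MISS (open row4); precharges=2
Acc 6: bank2 row4 -> HIT
Acc 7: bank1 row4 -> HIT
Acc 8: bank2 row0 -> MISS (open row0); precharges=3
Acc 9: bank0 row2 -> MISS (open row2); precharges=4
Acc 10: bank1 row3 -> MISS (open row3); precharges=5
Acc 11: bank1 row2 -> MISS (open row2); precharges=6
Acc 12: bank0 row4 -> MISS (open row4); precharges=7
Acc 13: bank0 row4 -> HIT

Answer: M M M M M H H M M M M M H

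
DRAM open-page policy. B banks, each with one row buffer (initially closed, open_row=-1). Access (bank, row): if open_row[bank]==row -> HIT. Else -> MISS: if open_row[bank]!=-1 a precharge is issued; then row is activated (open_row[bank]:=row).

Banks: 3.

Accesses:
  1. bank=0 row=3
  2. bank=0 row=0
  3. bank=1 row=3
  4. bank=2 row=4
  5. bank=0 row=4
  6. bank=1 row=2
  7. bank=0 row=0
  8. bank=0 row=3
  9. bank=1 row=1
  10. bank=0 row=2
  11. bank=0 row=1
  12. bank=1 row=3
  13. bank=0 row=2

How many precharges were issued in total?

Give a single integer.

Acc 1: bank0 row3 -> MISS (open row3); precharges=0
Acc 2: bank0 row0 -> MISS (open row0); precharges=1
Acc 3: bank1 row3 -> MISS (open row3); precharges=1
Acc 4: bank2 row4 -> MISS (open row4); precharges=1
Acc 5: bank0 row4 -> MISS (open row4); precharges=2
Acc 6: bank1 row2 -> MISS (open row2); precharges=3
Acc 7: bank0 row0 -> MISS (open row0); precharges=4
Acc 8: bank0 row3 -> MISS (open row3); precharges=5
Acc 9: bank1 row1 -> MISS (open row1); precharges=6
Acc 10: bank0 row2 -> MISS (open row2); precharges=7
Acc 11: bank0 row1 -> MISS (open row1); precharges=8
Acc 12: bank1 row3 -> MISS (open row3); precharges=9
Acc 13: bank0 row2 -> MISS (open row2); precharges=10

Answer: 10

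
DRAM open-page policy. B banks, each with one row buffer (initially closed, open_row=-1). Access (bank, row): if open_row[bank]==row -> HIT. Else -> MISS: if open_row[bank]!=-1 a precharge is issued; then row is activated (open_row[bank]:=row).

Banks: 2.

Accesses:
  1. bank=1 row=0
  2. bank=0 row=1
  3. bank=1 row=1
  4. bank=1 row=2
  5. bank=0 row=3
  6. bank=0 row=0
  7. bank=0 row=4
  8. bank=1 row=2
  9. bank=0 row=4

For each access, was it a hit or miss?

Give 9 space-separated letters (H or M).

Answer: M M M M M M M H H

Derivation:
Acc 1: bank1 row0 -> MISS (open row0); precharges=0
Acc 2: bank0 row1 -> MISS (open row1); precharges=0
Acc 3: bank1 row1 -> MISS (open row1); precharges=1
Acc 4: bank1 row2 -> MISS (open row2); precharges=2
Acc 5: bank0 row3 -> MISS (open row3); precharges=3
Acc 6: bank0 row0 -> MISS (open row0); precharges=4
Acc 7: bank0 row4 -> MISS (open row4); precharges=5
Acc 8: bank1 row2 -> HIT
Acc 9: bank0 row4 -> HIT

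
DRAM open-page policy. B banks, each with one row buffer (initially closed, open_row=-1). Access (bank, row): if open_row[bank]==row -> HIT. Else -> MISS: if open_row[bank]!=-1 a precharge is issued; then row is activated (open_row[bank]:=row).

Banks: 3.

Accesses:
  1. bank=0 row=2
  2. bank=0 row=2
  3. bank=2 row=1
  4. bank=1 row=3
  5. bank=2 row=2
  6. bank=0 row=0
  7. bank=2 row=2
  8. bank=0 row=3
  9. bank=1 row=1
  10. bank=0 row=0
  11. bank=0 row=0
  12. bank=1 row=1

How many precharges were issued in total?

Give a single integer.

Answer: 5

Derivation:
Acc 1: bank0 row2 -> MISS (open row2); precharges=0
Acc 2: bank0 row2 -> HIT
Acc 3: bank2 row1 -> MISS (open row1); precharges=0
Acc 4: bank1 row3 -> MISS (open row3); precharges=0
Acc 5: bank2 row2 -> MISS (open row2); precharges=1
Acc 6: bank0 row0 -> MISS (open row0); precharges=2
Acc 7: bank2 row2 -> HIT
Acc 8: bank0 row3 -> MISS (open row3); precharges=3
Acc 9: bank1 row1 -> MISS (open row1); precharges=4
Acc 10: bank0 row0 -> MISS (open row0); precharges=5
Acc 11: bank0 row0 -> HIT
Acc 12: bank1 row1 -> HIT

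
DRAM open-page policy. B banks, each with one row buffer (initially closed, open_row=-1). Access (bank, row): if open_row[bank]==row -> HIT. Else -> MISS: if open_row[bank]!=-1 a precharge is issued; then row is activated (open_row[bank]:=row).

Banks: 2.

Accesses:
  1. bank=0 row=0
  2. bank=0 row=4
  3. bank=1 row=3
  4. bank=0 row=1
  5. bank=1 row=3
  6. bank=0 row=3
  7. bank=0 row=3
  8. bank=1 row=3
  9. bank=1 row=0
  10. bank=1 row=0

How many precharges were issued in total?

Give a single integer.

Answer: 4

Derivation:
Acc 1: bank0 row0 -> MISS (open row0); precharges=0
Acc 2: bank0 row4 -> MISS (open row4); precharges=1
Acc 3: bank1 row3 -> MISS (open row3); precharges=1
Acc 4: bank0 row1 -> MISS (open row1); precharges=2
Acc 5: bank1 row3 -> HIT
Acc 6: bank0 row3 -> MISS (open row3); precharges=3
Acc 7: bank0 row3 -> HIT
Acc 8: bank1 row3 -> HIT
Acc 9: bank1 row0 -> MISS (open row0); precharges=4
Acc 10: bank1 row0 -> HIT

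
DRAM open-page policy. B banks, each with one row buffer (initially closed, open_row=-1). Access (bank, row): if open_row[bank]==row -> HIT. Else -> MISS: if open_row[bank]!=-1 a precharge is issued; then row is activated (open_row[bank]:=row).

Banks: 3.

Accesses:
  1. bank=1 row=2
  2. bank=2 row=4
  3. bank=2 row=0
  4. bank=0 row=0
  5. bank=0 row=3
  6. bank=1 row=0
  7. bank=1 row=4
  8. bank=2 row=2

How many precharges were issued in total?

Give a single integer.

Acc 1: bank1 row2 -> MISS (open row2); precharges=0
Acc 2: bank2 row4 -> MISS (open row4); precharges=0
Acc 3: bank2 row0 -> MISS (open row0); precharges=1
Acc 4: bank0 row0 -> MISS (open row0); precharges=1
Acc 5: bank0 row3 -> MISS (open row3); precharges=2
Acc 6: bank1 row0 -> MISS (open row0); precharges=3
Acc 7: bank1 row4 -> MISS (open row4); precharges=4
Acc 8: bank2 row2 -> MISS (open row2); precharges=5

Answer: 5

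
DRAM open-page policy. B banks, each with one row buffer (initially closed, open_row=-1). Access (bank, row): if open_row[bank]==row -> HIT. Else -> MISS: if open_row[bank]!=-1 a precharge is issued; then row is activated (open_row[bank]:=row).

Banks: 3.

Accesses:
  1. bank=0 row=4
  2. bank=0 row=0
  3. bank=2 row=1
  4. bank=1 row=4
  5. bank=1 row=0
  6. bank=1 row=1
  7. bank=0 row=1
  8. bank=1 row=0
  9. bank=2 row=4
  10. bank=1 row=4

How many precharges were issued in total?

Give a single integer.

Answer: 7

Derivation:
Acc 1: bank0 row4 -> MISS (open row4); precharges=0
Acc 2: bank0 row0 -> MISS (open row0); precharges=1
Acc 3: bank2 row1 -> MISS (open row1); precharges=1
Acc 4: bank1 row4 -> MISS (open row4); precharges=1
Acc 5: bank1 row0 -> MISS (open row0); precharges=2
Acc 6: bank1 row1 -> MISS (open row1); precharges=3
Acc 7: bank0 row1 -> MISS (open row1); precharges=4
Acc 8: bank1 row0 -> MISS (open row0); precharges=5
Acc 9: bank2 row4 -> MISS (open row4); precharges=6
Acc 10: bank1 row4 -> MISS (open row4); precharges=7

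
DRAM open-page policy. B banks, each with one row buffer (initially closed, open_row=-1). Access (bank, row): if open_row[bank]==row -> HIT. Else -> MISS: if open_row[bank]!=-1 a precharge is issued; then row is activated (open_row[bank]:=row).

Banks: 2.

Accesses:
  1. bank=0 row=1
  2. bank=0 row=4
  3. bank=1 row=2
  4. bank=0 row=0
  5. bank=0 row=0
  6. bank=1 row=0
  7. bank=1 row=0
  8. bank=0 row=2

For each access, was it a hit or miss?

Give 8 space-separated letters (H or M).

Answer: M M M M H M H M

Derivation:
Acc 1: bank0 row1 -> MISS (open row1); precharges=0
Acc 2: bank0 row4 -> MISS (open row4); precharges=1
Acc 3: bank1 row2 -> MISS (open row2); precharges=1
Acc 4: bank0 row0 -> MISS (open row0); precharges=2
Acc 5: bank0 row0 -> HIT
Acc 6: bank1 row0 -> MISS (open row0); precharges=3
Acc 7: bank1 row0 -> HIT
Acc 8: bank0 row2 -> MISS (open row2); precharges=4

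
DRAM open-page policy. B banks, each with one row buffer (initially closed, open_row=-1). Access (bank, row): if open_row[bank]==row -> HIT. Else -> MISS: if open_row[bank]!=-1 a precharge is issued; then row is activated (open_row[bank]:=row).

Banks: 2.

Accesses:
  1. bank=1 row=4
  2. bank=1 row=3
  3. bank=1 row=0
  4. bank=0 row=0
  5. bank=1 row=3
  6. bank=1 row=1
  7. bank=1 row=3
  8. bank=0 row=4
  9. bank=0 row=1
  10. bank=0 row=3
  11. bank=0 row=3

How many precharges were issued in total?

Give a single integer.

Answer: 8

Derivation:
Acc 1: bank1 row4 -> MISS (open row4); precharges=0
Acc 2: bank1 row3 -> MISS (open row3); precharges=1
Acc 3: bank1 row0 -> MISS (open row0); precharges=2
Acc 4: bank0 row0 -> MISS (open row0); precharges=2
Acc 5: bank1 row3 -> MISS (open row3); precharges=3
Acc 6: bank1 row1 -> MISS (open row1); precharges=4
Acc 7: bank1 row3 -> MISS (open row3); precharges=5
Acc 8: bank0 row4 -> MISS (open row4); precharges=6
Acc 9: bank0 row1 -> MISS (open row1); precharges=7
Acc 10: bank0 row3 -> MISS (open row3); precharges=8
Acc 11: bank0 row3 -> HIT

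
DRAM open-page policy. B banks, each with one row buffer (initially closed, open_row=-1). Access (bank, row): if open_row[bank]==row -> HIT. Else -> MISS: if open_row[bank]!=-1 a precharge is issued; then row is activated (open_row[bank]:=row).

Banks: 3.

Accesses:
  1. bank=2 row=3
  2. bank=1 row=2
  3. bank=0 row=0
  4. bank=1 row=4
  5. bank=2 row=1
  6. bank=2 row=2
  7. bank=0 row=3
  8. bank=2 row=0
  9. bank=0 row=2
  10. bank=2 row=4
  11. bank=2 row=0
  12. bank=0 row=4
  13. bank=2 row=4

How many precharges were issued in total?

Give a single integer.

Acc 1: bank2 row3 -> MISS (open row3); precharges=0
Acc 2: bank1 row2 -> MISS (open row2); precharges=0
Acc 3: bank0 row0 -> MISS (open row0); precharges=0
Acc 4: bank1 row4 -> MISS (open row4); precharges=1
Acc 5: bank2 row1 -> MISS (open row1); precharges=2
Acc 6: bank2 row2 -> MISS (open row2); precharges=3
Acc 7: bank0 row3 -> MISS (open row3); precharges=4
Acc 8: bank2 row0 -> MISS (open row0); precharges=5
Acc 9: bank0 row2 -> MISS (open row2); precharges=6
Acc 10: bank2 row4 -> MISS (open row4); precharges=7
Acc 11: bank2 row0 -> MISS (open row0); precharges=8
Acc 12: bank0 row4 -> MISS (open row4); precharges=9
Acc 13: bank2 row4 -> MISS (open row4); precharges=10

Answer: 10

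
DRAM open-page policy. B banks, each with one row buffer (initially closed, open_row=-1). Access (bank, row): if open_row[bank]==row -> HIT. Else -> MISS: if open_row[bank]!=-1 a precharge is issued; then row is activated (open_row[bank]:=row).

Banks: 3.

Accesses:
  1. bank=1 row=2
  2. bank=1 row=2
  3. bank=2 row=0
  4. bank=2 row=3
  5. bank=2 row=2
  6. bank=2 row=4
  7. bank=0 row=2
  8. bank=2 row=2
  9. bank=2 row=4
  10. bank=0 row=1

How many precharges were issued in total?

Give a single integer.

Acc 1: bank1 row2 -> MISS (open row2); precharges=0
Acc 2: bank1 row2 -> HIT
Acc 3: bank2 row0 -> MISS (open row0); precharges=0
Acc 4: bank2 row3 -> MISS (open row3); precharges=1
Acc 5: bank2 row2 -> MISS (open row2); precharges=2
Acc 6: bank2 row4 -> MISS (open row4); precharges=3
Acc 7: bank0 row2 -> MISS (open row2); precharges=3
Acc 8: bank2 row2 -> MISS (open row2); precharges=4
Acc 9: bank2 row4 -> MISS (open row4); precharges=5
Acc 10: bank0 row1 -> MISS (open row1); precharges=6

Answer: 6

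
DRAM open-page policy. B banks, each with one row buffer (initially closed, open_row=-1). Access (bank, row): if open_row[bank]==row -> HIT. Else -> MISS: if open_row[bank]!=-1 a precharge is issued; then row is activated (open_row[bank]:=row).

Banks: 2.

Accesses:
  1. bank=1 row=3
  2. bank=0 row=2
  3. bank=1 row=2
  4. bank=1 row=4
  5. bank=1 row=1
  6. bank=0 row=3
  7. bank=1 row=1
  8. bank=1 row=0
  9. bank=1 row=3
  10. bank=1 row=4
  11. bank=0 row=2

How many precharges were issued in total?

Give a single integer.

Acc 1: bank1 row3 -> MISS (open row3); precharges=0
Acc 2: bank0 row2 -> MISS (open row2); precharges=0
Acc 3: bank1 row2 -> MISS (open row2); precharges=1
Acc 4: bank1 row4 -> MISS (open row4); precharges=2
Acc 5: bank1 row1 -> MISS (open row1); precharges=3
Acc 6: bank0 row3 -> MISS (open row3); precharges=4
Acc 7: bank1 row1 -> HIT
Acc 8: bank1 row0 -> MISS (open row0); precharges=5
Acc 9: bank1 row3 -> MISS (open row3); precharges=6
Acc 10: bank1 row4 -> MISS (open row4); precharges=7
Acc 11: bank0 row2 -> MISS (open row2); precharges=8

Answer: 8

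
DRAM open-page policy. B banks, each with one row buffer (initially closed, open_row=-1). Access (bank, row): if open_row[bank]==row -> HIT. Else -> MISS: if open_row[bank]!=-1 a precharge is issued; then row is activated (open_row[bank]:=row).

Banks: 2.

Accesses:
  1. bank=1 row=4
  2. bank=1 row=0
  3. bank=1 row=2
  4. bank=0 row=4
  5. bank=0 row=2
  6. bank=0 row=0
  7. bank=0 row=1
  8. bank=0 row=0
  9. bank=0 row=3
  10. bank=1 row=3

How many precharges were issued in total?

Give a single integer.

Answer: 8

Derivation:
Acc 1: bank1 row4 -> MISS (open row4); precharges=0
Acc 2: bank1 row0 -> MISS (open row0); precharges=1
Acc 3: bank1 row2 -> MISS (open row2); precharges=2
Acc 4: bank0 row4 -> MISS (open row4); precharges=2
Acc 5: bank0 row2 -> MISS (open row2); precharges=3
Acc 6: bank0 row0 -> MISS (open row0); precharges=4
Acc 7: bank0 row1 -> MISS (open row1); precharges=5
Acc 8: bank0 row0 -> MISS (open row0); precharges=6
Acc 9: bank0 row3 -> MISS (open row3); precharges=7
Acc 10: bank1 row3 -> MISS (open row3); precharges=8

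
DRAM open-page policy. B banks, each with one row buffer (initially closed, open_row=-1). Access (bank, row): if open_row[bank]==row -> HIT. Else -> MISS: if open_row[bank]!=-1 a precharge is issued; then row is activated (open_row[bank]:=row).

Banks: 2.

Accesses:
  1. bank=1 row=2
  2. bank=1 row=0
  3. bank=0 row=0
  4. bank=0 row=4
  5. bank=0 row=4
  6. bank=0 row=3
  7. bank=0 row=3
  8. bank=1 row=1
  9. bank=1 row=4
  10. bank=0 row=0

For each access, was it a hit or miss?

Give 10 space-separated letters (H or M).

Acc 1: bank1 row2 -> MISS (open row2); precharges=0
Acc 2: bank1 row0 -> MISS (open row0); precharges=1
Acc 3: bank0 row0 -> MISS (open row0); precharges=1
Acc 4: bank0 row4 -> MISS (open row4); precharges=2
Acc 5: bank0 row4 -> HIT
Acc 6: bank0 row3 -> MISS (open row3); precharges=3
Acc 7: bank0 row3 -> HIT
Acc 8: bank1 row1 -> MISS (open row1); precharges=4
Acc 9: bank1 row4 -> MISS (open row4); precharges=5
Acc 10: bank0 row0 -> MISS (open row0); precharges=6

Answer: M M M M H M H M M M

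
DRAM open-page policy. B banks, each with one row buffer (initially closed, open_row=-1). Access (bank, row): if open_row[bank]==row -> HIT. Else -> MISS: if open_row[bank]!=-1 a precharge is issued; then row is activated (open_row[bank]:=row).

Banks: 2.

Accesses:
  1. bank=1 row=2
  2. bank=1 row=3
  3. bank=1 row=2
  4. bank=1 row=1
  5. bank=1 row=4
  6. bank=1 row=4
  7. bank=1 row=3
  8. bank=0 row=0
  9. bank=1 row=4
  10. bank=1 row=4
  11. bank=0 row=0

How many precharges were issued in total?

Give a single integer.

Answer: 6

Derivation:
Acc 1: bank1 row2 -> MISS (open row2); precharges=0
Acc 2: bank1 row3 -> MISS (open row3); precharges=1
Acc 3: bank1 row2 -> MISS (open row2); precharges=2
Acc 4: bank1 row1 -> MISS (open row1); precharges=3
Acc 5: bank1 row4 -> MISS (open row4); precharges=4
Acc 6: bank1 row4 -> HIT
Acc 7: bank1 row3 -> MISS (open row3); precharges=5
Acc 8: bank0 row0 -> MISS (open row0); precharges=5
Acc 9: bank1 row4 -> MISS (open row4); precharges=6
Acc 10: bank1 row4 -> HIT
Acc 11: bank0 row0 -> HIT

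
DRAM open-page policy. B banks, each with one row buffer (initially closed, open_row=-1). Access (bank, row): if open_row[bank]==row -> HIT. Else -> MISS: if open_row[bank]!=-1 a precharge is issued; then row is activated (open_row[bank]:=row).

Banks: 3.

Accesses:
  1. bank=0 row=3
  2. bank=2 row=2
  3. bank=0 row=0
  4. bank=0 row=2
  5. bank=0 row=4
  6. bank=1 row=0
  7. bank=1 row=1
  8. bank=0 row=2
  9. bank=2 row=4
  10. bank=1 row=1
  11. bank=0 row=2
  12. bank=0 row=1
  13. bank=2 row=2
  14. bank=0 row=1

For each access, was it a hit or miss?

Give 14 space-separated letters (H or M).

Acc 1: bank0 row3 -> MISS (open row3); precharges=0
Acc 2: bank2 row2 -> MISS (open row2); precharges=0
Acc 3: bank0 row0 -> MISS (open row0); precharges=1
Acc 4: bank0 row2 -> MISS (open row2); precharges=2
Acc 5: bank0 row4 -> MISS (open row4); precharges=3
Acc 6: bank1 row0 -> MISS (open row0); precharges=3
Acc 7: bank1 row1 -> MISS (open row1); precharges=4
Acc 8: bank0 row2 -> MISS (open row2); precharges=5
Acc 9: bank2 row4 -> MISS (open row4); precharges=6
Acc 10: bank1 row1 -> HIT
Acc 11: bank0 row2 -> HIT
Acc 12: bank0 row1 -> MISS (open row1); precharges=7
Acc 13: bank2 row2 -> MISS (open row2); precharges=8
Acc 14: bank0 row1 -> HIT

Answer: M M M M M M M M M H H M M H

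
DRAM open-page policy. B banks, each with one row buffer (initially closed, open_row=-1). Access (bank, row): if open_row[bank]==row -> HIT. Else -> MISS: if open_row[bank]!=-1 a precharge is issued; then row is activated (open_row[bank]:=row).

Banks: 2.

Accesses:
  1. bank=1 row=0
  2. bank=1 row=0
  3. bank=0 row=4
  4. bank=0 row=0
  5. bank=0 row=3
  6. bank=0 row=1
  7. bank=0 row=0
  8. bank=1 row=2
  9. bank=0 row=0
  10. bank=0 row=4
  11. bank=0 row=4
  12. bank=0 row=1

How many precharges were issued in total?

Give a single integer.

Answer: 7

Derivation:
Acc 1: bank1 row0 -> MISS (open row0); precharges=0
Acc 2: bank1 row0 -> HIT
Acc 3: bank0 row4 -> MISS (open row4); precharges=0
Acc 4: bank0 row0 -> MISS (open row0); precharges=1
Acc 5: bank0 row3 -> MISS (open row3); precharges=2
Acc 6: bank0 row1 -> MISS (open row1); precharges=3
Acc 7: bank0 row0 -> MISS (open row0); precharges=4
Acc 8: bank1 row2 -> MISS (open row2); precharges=5
Acc 9: bank0 row0 -> HIT
Acc 10: bank0 row4 -> MISS (open row4); precharges=6
Acc 11: bank0 row4 -> HIT
Acc 12: bank0 row1 -> MISS (open row1); precharges=7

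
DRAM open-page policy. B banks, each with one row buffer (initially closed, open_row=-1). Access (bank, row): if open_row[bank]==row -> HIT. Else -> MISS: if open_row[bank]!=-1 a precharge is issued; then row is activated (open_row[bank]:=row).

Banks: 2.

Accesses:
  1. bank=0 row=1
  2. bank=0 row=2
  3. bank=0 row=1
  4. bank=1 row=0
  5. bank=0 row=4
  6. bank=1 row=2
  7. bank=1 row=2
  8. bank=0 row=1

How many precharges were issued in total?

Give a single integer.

Acc 1: bank0 row1 -> MISS (open row1); precharges=0
Acc 2: bank0 row2 -> MISS (open row2); precharges=1
Acc 3: bank0 row1 -> MISS (open row1); precharges=2
Acc 4: bank1 row0 -> MISS (open row0); precharges=2
Acc 5: bank0 row4 -> MISS (open row4); precharges=3
Acc 6: bank1 row2 -> MISS (open row2); precharges=4
Acc 7: bank1 row2 -> HIT
Acc 8: bank0 row1 -> MISS (open row1); precharges=5

Answer: 5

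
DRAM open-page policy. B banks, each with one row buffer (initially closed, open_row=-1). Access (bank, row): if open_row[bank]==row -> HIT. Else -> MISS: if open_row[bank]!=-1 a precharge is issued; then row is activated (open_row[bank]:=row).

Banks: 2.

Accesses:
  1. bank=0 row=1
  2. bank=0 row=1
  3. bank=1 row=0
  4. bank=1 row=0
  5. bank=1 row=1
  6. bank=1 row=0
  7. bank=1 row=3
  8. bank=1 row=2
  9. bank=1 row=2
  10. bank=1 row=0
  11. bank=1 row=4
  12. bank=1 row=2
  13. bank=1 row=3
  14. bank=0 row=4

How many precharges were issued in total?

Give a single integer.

Answer: 9

Derivation:
Acc 1: bank0 row1 -> MISS (open row1); precharges=0
Acc 2: bank0 row1 -> HIT
Acc 3: bank1 row0 -> MISS (open row0); precharges=0
Acc 4: bank1 row0 -> HIT
Acc 5: bank1 row1 -> MISS (open row1); precharges=1
Acc 6: bank1 row0 -> MISS (open row0); precharges=2
Acc 7: bank1 row3 -> MISS (open row3); precharges=3
Acc 8: bank1 row2 -> MISS (open row2); precharges=4
Acc 9: bank1 row2 -> HIT
Acc 10: bank1 row0 -> MISS (open row0); precharges=5
Acc 11: bank1 row4 -> MISS (open row4); precharges=6
Acc 12: bank1 row2 -> MISS (open row2); precharges=7
Acc 13: bank1 row3 -> MISS (open row3); precharges=8
Acc 14: bank0 row4 -> MISS (open row4); precharges=9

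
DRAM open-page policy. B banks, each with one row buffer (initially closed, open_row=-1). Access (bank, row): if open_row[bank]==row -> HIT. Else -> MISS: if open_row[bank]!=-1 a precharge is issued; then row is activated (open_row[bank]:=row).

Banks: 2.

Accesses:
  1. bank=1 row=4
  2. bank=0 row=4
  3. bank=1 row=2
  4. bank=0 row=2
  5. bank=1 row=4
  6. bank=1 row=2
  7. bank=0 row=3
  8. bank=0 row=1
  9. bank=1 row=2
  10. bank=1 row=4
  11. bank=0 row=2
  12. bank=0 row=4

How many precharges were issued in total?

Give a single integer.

Acc 1: bank1 row4 -> MISS (open row4); precharges=0
Acc 2: bank0 row4 -> MISS (open row4); precharges=0
Acc 3: bank1 row2 -> MISS (open row2); precharges=1
Acc 4: bank0 row2 -> MISS (open row2); precharges=2
Acc 5: bank1 row4 -> MISS (open row4); precharges=3
Acc 6: bank1 row2 -> MISS (open row2); precharges=4
Acc 7: bank0 row3 -> MISS (open row3); precharges=5
Acc 8: bank0 row1 -> MISS (open row1); precharges=6
Acc 9: bank1 row2 -> HIT
Acc 10: bank1 row4 -> MISS (open row4); precharges=7
Acc 11: bank0 row2 -> MISS (open row2); precharges=8
Acc 12: bank0 row4 -> MISS (open row4); precharges=9

Answer: 9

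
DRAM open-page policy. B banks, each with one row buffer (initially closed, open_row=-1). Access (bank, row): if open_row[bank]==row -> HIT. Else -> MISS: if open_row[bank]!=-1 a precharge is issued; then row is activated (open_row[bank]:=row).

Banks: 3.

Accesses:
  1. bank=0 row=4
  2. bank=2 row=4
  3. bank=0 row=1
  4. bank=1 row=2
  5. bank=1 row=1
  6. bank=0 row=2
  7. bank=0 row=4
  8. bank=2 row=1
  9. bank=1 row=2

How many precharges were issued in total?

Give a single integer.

Answer: 6

Derivation:
Acc 1: bank0 row4 -> MISS (open row4); precharges=0
Acc 2: bank2 row4 -> MISS (open row4); precharges=0
Acc 3: bank0 row1 -> MISS (open row1); precharges=1
Acc 4: bank1 row2 -> MISS (open row2); precharges=1
Acc 5: bank1 row1 -> MISS (open row1); precharges=2
Acc 6: bank0 row2 -> MISS (open row2); precharges=3
Acc 7: bank0 row4 -> MISS (open row4); precharges=4
Acc 8: bank2 row1 -> MISS (open row1); precharges=5
Acc 9: bank1 row2 -> MISS (open row2); precharges=6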